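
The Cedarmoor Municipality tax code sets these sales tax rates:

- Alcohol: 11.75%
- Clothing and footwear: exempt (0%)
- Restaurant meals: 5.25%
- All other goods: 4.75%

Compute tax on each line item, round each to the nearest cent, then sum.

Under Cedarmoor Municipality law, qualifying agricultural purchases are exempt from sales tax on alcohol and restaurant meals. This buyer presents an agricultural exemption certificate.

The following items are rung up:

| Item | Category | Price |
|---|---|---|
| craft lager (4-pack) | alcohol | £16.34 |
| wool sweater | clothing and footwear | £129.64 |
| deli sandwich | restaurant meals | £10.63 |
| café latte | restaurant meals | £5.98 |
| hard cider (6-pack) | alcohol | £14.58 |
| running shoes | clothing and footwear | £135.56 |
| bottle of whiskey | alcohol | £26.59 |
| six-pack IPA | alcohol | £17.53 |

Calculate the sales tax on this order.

Craft lager (4-pack) £16.34: alcohol, buyer-exempt → 0% → £0.00
Wool sweater £129.64: clothing and footwear → 0% → £0.00
Deli sandwich £10.63: restaurant meals, buyer-exempt → 0% → £0.00
Café latte £5.98: restaurant meals, buyer-exempt → 0% → £0.00
Hard cider (6-pack) £14.58: alcohol, buyer-exempt → 0% → £0.00
Running shoes £135.56: clothing and footwear → 0% → £0.00
Bottle of whiskey £26.59: alcohol, buyer-exempt → 0% → £0.00
Six-pack IPA £17.53: alcohol, buyer-exempt → 0% → £0.00
Total tax = £0.00

£0.00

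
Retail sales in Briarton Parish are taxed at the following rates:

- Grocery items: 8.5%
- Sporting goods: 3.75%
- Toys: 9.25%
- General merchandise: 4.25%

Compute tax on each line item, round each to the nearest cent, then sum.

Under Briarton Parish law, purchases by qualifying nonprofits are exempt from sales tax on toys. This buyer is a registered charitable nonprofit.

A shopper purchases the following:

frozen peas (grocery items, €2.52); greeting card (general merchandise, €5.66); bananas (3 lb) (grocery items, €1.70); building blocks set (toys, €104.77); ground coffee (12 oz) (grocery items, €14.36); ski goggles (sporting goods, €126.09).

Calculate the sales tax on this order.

Frozen peas €2.52: grocery items → 8.5% → €0.21
Greeting card €5.66: general merchandise → 4.25% → €0.24
Bananas (3 lb) €1.70: grocery items → 8.5% → €0.14
Building blocks set €104.77: toys, buyer-exempt → 0% → €0.00
Ground coffee (12 oz) €14.36: grocery items → 8.5% → €1.22
Ski goggles €126.09: sporting goods → 3.75% → €4.73
Total tax = €0.21 + €0.24 + €0.14 + €1.22 + €4.73 = €6.54

€6.54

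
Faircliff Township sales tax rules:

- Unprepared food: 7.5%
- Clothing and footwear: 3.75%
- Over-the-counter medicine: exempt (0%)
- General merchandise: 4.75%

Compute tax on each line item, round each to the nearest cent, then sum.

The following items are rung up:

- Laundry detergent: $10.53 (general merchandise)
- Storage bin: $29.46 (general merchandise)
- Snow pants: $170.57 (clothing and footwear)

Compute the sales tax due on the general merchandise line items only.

Laundry detergent $10.53: general merchandise → 4.75% → $0.50
Storage bin $29.46: general merchandise → 4.75% → $1.40
Tax on general merchandise = $0.50 + $1.40 = $1.90

$1.90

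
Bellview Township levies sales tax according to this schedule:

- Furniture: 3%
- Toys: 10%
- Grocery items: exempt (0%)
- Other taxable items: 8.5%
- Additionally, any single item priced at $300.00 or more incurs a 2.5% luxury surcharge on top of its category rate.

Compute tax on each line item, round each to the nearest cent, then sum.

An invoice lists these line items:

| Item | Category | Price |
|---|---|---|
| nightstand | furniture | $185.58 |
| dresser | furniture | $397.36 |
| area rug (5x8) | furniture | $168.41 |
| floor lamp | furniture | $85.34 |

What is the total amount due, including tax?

$871.72

Nightstand $185.58: furniture → 3% → $5.57
Dresser $397.36: furniture → 3% + 2.5% surcharge = 5.5% → $21.85
Area rug (5x8) $168.41: furniture → 3% → $5.05
Floor lamp $85.34: furniture → 3% → $2.56
Subtotal = $836.69; tax = $35.03; total due = $871.72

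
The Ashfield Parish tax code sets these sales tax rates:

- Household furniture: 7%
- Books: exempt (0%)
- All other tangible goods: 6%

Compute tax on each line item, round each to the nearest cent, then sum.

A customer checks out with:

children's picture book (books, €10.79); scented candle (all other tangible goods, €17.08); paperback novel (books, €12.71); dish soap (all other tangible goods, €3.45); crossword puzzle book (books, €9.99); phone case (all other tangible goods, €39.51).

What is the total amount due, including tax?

€97.13

Children's picture book €10.79: books → 0% → €0.00
Scented candle €17.08: all other tangible goods → 6% → €1.02
Paperback novel €12.71: books → 0% → €0.00
Dish soap €3.45: all other tangible goods → 6% → €0.21
Crossword puzzle book €9.99: books → 0% → €0.00
Phone case €39.51: all other tangible goods → 6% → €2.37
Subtotal = €93.53; tax = €3.60; total due = €97.13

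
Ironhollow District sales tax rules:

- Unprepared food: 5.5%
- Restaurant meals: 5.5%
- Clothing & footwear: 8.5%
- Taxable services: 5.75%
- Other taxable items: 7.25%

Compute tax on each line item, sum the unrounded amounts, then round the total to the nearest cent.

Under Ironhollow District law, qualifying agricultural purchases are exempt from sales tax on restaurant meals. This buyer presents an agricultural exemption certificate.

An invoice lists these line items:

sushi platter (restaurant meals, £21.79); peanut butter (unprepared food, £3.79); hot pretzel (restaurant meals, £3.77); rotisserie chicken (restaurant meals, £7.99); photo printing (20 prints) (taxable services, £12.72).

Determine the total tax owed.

Sushi platter £21.79: restaurant meals, buyer-exempt → 0% → £0.00
Peanut butter £3.79: unprepared food → 5.5% → £0.20845
Hot pretzel £3.77: restaurant meals, buyer-exempt → 0% → £0.00
Rotisserie chicken £7.99: restaurant meals, buyer-exempt → 0% → £0.00
Photo printing (20 prints) £12.72: taxable services → 5.75% → £0.7314
Unrounded tax sum = £0.93985 → £0.94

£0.94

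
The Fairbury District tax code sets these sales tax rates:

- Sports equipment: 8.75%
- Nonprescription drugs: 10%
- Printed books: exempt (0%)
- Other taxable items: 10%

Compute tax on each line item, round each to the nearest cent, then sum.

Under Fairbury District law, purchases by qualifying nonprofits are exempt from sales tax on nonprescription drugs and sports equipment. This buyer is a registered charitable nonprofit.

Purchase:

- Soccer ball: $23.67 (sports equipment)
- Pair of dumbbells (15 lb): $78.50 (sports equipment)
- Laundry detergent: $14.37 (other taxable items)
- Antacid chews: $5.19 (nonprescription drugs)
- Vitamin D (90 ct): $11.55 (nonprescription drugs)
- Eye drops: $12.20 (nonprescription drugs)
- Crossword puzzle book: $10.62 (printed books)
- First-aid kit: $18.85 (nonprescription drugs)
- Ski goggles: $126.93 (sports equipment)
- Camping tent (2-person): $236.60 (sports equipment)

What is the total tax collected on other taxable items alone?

Laundry detergent $14.37: other taxable items → 10% → $1.44
Tax on other taxable items = $1.44

$1.44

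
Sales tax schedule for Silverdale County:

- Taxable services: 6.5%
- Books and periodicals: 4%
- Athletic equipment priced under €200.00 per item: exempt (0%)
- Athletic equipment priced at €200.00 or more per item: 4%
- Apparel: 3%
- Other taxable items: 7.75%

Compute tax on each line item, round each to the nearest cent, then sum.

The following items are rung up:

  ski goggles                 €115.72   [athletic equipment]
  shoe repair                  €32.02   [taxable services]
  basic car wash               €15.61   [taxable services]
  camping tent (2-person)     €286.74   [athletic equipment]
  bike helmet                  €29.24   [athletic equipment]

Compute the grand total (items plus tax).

€493.89

Ski goggles €115.72: athletic equipment, under €200.00 → 0% → €0.00
Shoe repair €32.02: taxable services → 6.5% → €2.08
Basic car wash €15.61: taxable services → 6.5% → €1.01
Camping tent (2-person) €286.74: athletic equipment, €200.00 or more → 4% → €11.47
Bike helmet €29.24: athletic equipment, under €200.00 → 0% → €0.00
Subtotal = €479.33; tax = €14.56; total due = €493.89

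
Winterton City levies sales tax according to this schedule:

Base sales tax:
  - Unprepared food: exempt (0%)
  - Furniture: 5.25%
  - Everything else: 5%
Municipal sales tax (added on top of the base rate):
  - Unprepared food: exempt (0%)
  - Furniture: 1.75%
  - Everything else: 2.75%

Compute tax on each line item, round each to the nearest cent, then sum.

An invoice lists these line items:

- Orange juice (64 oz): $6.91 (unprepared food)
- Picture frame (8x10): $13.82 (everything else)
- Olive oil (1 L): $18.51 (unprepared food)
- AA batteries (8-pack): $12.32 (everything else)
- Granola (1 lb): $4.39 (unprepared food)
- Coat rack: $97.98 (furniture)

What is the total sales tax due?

Orange juice (64 oz) $6.91: unprepared food → 0% + 0% municipal = 0% → $0.00
Picture frame (8x10) $13.82: everything else → 5% + 2.75% municipal = 7.75% → $1.07
Olive oil (1 L) $18.51: unprepared food → 0% + 0% municipal = 0% → $0.00
AA batteries (8-pack) $12.32: everything else → 5% + 2.75% municipal = 7.75% → $0.95
Granola (1 lb) $4.39: unprepared food → 0% + 0% municipal = 0% → $0.00
Coat rack $97.98: furniture → 5.25% + 1.75% municipal = 7% → $6.86
Total tax = $1.07 + $0.95 + $6.86 = $8.88

$8.88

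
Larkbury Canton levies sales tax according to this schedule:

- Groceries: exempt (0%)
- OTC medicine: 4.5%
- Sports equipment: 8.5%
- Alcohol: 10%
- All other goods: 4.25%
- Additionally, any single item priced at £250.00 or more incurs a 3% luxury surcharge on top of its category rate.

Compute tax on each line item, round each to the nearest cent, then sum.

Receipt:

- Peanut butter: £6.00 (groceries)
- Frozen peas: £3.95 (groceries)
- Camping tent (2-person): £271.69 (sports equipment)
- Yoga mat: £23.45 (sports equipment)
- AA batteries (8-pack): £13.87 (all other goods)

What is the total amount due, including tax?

£352.78

Peanut butter £6.00: groceries → 0% → £0.00
Frozen peas £3.95: groceries → 0% → £0.00
Camping tent (2-person) £271.69: sports equipment → 8.5% + 3% surcharge = 11.5% → £31.24
Yoga mat £23.45: sports equipment → 8.5% → £1.99
AA batteries (8-pack) £13.87: all other goods → 4.25% → £0.59
Subtotal = £318.96; tax = £33.82; total due = £352.78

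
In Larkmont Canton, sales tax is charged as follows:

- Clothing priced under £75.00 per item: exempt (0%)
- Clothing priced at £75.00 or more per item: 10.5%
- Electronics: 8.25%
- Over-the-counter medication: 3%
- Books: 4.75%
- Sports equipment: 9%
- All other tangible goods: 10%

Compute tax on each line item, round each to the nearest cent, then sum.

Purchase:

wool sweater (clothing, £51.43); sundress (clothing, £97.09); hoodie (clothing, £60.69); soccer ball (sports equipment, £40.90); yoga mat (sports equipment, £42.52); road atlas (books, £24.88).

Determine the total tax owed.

Wool sweater £51.43: clothing, under £75.00 → 0% → £0.00
Sundress £97.09: clothing, £75.00 or more → 10.5% → £10.19
Hoodie £60.69: clothing, under £75.00 → 0% → £0.00
Soccer ball £40.90: sports equipment → 9% → £3.68
Yoga mat £42.52: sports equipment → 9% → £3.83
Road atlas £24.88: books → 4.75% → £1.18
Total tax = £10.19 + £3.68 + £3.83 + £1.18 = £18.88

£18.88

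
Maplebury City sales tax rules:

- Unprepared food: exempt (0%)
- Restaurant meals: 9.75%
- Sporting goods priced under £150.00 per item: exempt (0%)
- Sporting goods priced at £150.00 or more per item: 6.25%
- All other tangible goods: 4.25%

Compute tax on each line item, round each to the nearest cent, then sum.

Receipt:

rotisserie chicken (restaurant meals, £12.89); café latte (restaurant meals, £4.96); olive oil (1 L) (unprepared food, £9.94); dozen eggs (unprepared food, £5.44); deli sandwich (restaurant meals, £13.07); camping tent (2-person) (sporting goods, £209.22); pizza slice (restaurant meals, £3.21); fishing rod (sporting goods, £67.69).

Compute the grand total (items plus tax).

Rotisserie chicken £12.89: restaurant meals → 9.75% → £1.26
Café latte £4.96: restaurant meals → 9.75% → £0.48
Olive oil (1 L) £9.94: unprepared food → 0% → £0.00
Dozen eggs £5.44: unprepared food → 0% → £0.00
Deli sandwich £13.07: restaurant meals → 9.75% → £1.27
Camping tent (2-person) £209.22: sporting goods, £150.00 or more → 6.25% → £13.08
Pizza slice £3.21: restaurant meals → 9.75% → £0.31
Fishing rod £67.69: sporting goods, under £150.00 → 0% → £0.00
Subtotal = £326.42; tax = £16.40; total due = £342.82

£342.82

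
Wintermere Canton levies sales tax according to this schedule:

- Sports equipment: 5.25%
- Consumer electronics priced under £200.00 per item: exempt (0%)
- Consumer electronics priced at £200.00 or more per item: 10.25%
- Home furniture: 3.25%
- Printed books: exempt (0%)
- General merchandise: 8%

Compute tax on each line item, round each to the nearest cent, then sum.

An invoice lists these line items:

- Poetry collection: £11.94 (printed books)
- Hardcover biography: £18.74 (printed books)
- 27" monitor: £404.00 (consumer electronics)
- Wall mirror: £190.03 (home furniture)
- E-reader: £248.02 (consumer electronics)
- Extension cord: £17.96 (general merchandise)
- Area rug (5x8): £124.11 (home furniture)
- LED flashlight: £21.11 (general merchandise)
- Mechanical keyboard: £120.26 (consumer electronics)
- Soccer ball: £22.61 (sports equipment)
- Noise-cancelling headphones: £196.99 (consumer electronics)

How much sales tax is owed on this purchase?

£81.36

Poetry collection £11.94: printed books → 0% → £0.00
Hardcover biography £18.74: printed books → 0% → £0.00
27" monitor £404.00: consumer electronics, £200.00 or more → 10.25% → £41.41
Wall mirror £190.03: home furniture → 3.25% → £6.18
E-reader £248.02: consumer electronics, £200.00 or more → 10.25% → £25.42
Extension cord £17.96: general merchandise → 8% → £1.44
Area rug (5x8) £124.11: home furniture → 3.25% → £4.03
LED flashlight £21.11: general merchandise → 8% → £1.69
Mechanical keyboard £120.26: consumer electronics, under £200.00 → 0% → £0.00
Soccer ball £22.61: sports equipment → 5.25% → £1.19
Noise-cancelling headphones £196.99: consumer electronics, under £200.00 → 0% → £0.00
Total tax = £41.41 + £6.18 + £25.42 + £1.44 + £4.03 + £1.69 + £1.19 = £81.36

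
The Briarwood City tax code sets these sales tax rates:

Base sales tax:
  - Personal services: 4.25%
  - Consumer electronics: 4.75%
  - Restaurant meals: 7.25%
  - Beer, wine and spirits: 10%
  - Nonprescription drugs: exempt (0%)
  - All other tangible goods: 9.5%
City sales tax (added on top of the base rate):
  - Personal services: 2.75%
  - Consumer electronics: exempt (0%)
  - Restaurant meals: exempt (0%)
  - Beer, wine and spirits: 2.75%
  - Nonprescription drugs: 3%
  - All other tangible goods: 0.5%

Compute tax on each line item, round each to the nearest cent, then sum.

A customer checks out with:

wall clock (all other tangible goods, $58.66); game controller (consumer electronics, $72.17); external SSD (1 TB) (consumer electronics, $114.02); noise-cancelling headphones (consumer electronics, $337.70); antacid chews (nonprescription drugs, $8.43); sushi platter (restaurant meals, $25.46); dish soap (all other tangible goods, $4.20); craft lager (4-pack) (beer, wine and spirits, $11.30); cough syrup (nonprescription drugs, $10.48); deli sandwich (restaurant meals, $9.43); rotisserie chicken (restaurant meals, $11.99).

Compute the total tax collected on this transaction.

Wall clock $58.66: all other tangible goods → 9.5% + 0.5% city = 10% → $5.87
Game controller $72.17: consumer electronics → 4.75% + 0% city = 4.75% → $3.43
External SSD (1 TB) $114.02: consumer electronics → 4.75% + 0% city = 4.75% → $5.42
Noise-cancelling headphones $337.70: consumer electronics → 4.75% + 0% city = 4.75% → $16.04
Antacid chews $8.43: nonprescription drugs → 0% + 3% city = 3% → $0.25
Sushi platter $25.46: restaurant meals → 7.25% + 0% city = 7.25% → $1.85
Dish soap $4.20: all other tangible goods → 9.5% + 0.5% city = 10% → $0.42
Craft lager (4-pack) $11.30: beer, wine and spirits → 10% + 2.75% city = 12.75% → $1.44
Cough syrup $10.48: nonprescription drugs → 0% + 3% city = 3% → $0.31
Deli sandwich $9.43: restaurant meals → 7.25% + 0% city = 7.25% → $0.68
Rotisserie chicken $11.99: restaurant meals → 7.25% + 0% city = 7.25% → $0.87
Total tax = $5.87 + $3.43 + $5.42 + $16.04 + $0.25 + $1.85 + $0.42 + $1.44 + $0.31 + $0.68 + $0.87 = $36.58

$36.58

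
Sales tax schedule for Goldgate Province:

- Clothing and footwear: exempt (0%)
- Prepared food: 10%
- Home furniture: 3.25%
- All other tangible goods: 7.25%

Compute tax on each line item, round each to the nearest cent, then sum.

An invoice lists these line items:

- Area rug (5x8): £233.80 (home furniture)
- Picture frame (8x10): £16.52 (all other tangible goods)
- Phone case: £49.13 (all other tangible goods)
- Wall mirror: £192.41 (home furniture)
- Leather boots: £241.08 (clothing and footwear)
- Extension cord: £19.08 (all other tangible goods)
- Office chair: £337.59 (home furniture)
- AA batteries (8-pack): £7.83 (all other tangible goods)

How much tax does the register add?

£31.53

Area rug (5x8) £233.80: home furniture → 3.25% → £7.60
Picture frame (8x10) £16.52: all other tangible goods → 7.25% → £1.20
Phone case £49.13: all other tangible goods → 7.25% → £3.56
Wall mirror £192.41: home furniture → 3.25% → £6.25
Leather boots £241.08: clothing and footwear → 0% → £0.00
Extension cord £19.08: all other tangible goods → 7.25% → £1.38
Office chair £337.59: home furniture → 3.25% → £10.97
AA batteries (8-pack) £7.83: all other tangible goods → 7.25% → £0.57
Total tax = £7.60 + £1.20 + £3.56 + £6.25 + £1.38 + £10.97 + £0.57 = £31.53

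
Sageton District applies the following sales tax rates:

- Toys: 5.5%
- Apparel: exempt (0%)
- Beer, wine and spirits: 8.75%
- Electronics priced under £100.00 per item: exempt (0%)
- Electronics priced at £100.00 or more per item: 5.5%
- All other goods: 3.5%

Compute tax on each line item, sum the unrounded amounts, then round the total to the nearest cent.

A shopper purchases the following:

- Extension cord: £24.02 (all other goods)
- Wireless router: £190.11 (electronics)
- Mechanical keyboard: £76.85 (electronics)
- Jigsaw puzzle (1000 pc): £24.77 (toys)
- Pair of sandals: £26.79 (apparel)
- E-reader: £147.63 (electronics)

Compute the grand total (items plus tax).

Extension cord £24.02: all other goods → 3.5% → £0.8407
Wireless router £190.11: electronics, £100.00 or more → 5.5% → £10.45605
Mechanical keyboard £76.85: electronics, under £100.00 → 0% → £0.00
Jigsaw puzzle (1000 pc) £24.77: toys → 5.5% → £1.36235
Pair of sandals £26.79: apparel → 0% → £0.00
E-reader £147.63: electronics, £100.00 or more → 5.5% → £8.11965
Subtotal = £490.17; unrounded tax = £20.77875 → £20.78; total due = £510.95

£510.95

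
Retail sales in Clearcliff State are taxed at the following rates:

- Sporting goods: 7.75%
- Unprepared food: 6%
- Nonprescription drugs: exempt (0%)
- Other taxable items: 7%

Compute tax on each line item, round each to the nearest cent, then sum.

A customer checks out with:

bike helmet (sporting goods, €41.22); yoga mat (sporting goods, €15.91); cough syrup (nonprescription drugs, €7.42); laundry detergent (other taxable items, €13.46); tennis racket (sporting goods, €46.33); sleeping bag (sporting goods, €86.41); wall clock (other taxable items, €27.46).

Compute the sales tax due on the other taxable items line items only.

€2.86

Laundry detergent €13.46: other taxable items → 7% → €0.94
Wall clock €27.46: other taxable items → 7% → €1.92
Tax on other taxable items = €0.94 + €1.92 = €2.86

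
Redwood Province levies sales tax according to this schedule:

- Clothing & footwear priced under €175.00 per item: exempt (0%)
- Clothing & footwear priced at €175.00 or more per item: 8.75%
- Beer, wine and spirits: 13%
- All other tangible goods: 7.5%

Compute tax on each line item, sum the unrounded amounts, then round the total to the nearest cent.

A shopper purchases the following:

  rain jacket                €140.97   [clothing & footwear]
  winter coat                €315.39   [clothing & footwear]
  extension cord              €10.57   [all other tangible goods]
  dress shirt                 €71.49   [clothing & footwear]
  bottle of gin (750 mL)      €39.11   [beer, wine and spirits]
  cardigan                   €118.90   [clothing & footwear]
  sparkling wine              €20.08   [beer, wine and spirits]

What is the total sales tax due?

€36.08

Rain jacket €140.97: clothing & footwear, under €175.00 → 0% → €0.00
Winter coat €315.39: clothing & footwear, €175.00 or more → 8.75% → €27.596625
Extension cord €10.57: all other tangible goods → 7.5% → €0.79275
Dress shirt €71.49: clothing & footwear, under €175.00 → 0% → €0.00
Bottle of gin (750 mL) €39.11: beer, wine and spirits → 13% → €5.0843
Cardigan €118.90: clothing & footwear, under €175.00 → 0% → €0.00
Sparkling wine €20.08: beer, wine and spirits → 13% → €2.6104
Unrounded tax sum = €36.084075 → €36.08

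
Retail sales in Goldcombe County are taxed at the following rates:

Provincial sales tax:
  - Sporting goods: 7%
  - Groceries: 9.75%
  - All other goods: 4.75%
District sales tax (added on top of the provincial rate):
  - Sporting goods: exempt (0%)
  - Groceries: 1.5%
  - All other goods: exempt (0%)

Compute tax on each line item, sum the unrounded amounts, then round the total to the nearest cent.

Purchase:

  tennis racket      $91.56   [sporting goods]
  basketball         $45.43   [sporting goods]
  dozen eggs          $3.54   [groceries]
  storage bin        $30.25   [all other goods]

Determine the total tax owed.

Tennis racket $91.56: sporting goods → 7% + 0% district = 7% → $6.4092
Basketball $45.43: sporting goods → 7% + 0% district = 7% → $3.1801
Dozen eggs $3.54: groceries → 9.75% + 1.5% district = 11.25% → $0.39825
Storage bin $30.25: all other goods → 4.75% + 0% district = 4.75% → $1.436875
Unrounded tax sum = $11.424425 → $11.42

$11.42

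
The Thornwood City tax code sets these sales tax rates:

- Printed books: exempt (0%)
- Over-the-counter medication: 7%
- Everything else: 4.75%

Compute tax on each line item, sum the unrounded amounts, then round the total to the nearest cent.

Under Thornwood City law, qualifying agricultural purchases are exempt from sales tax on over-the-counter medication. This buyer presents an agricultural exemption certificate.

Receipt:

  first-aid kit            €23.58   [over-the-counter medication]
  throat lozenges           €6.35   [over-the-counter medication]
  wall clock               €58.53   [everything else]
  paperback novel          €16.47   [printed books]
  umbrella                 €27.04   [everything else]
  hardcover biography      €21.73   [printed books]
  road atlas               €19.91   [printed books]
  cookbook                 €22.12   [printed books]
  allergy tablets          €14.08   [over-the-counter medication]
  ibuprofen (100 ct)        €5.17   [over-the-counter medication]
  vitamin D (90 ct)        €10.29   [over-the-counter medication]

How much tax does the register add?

First-aid kit €23.58: over-the-counter medication, buyer-exempt → 0% → €0.00
Throat lozenges €6.35: over-the-counter medication, buyer-exempt → 0% → €0.00
Wall clock €58.53: everything else → 4.75% → €2.780175
Paperback novel €16.47: printed books → 0% → €0.00
Umbrella €27.04: everything else → 4.75% → €1.2844
Hardcover biography €21.73: printed books → 0% → €0.00
Road atlas €19.91: printed books → 0% → €0.00
Cookbook €22.12: printed books → 0% → €0.00
Allergy tablets €14.08: over-the-counter medication, buyer-exempt → 0% → €0.00
Ibuprofen (100 ct) €5.17: over-the-counter medication, buyer-exempt → 0% → €0.00
Vitamin D (90 ct) €10.29: over-the-counter medication, buyer-exempt → 0% → €0.00
Unrounded tax sum = €4.064575 → €4.06

€4.06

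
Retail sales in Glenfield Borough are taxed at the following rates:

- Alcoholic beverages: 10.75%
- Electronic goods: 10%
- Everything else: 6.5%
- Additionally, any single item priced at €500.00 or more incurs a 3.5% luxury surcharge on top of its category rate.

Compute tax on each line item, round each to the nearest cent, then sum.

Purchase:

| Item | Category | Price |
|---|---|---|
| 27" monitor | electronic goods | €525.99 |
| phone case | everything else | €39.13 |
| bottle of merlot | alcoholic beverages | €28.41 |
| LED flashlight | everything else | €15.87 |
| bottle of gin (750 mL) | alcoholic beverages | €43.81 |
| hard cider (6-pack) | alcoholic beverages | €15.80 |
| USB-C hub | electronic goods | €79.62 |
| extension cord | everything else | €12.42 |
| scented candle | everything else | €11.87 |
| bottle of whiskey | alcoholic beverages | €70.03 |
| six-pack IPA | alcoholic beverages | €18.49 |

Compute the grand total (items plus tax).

€964.54

27" monitor €525.99: electronic goods → 10% + 3.5% surcharge = 13.5% → €71.01
Phone case €39.13: everything else → 6.5% → €2.54
Bottle of merlot €28.41: alcoholic beverages → 10.75% → €3.05
LED flashlight €15.87: everything else → 6.5% → €1.03
Bottle of gin (750 mL) €43.81: alcoholic beverages → 10.75% → €4.71
Hard cider (6-pack) €15.80: alcoholic beverages → 10.75% → €1.70
USB-C hub €79.62: electronic goods → 10% → €7.96
Extension cord €12.42: everything else → 6.5% → €0.81
Scented candle €11.87: everything else → 6.5% → €0.77
Bottle of whiskey €70.03: alcoholic beverages → 10.75% → €7.53
Six-pack IPA €18.49: alcoholic beverages → 10.75% → €1.99
Subtotal = €861.44; tax = €103.10; total due = €964.54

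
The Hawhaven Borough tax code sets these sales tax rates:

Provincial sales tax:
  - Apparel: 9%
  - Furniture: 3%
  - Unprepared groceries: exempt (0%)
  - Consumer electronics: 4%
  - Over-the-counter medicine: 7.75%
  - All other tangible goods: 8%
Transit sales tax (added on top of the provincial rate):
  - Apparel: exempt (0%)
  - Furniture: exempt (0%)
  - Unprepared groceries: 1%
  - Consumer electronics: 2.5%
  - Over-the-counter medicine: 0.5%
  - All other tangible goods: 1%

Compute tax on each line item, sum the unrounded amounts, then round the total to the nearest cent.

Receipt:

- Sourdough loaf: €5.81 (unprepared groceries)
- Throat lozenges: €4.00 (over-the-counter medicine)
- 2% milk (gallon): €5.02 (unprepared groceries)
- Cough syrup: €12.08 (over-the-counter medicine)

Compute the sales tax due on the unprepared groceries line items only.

Sourdough loaf €5.81: unprepared groceries → 0% + 1% transit = 1% → €0.0581
2% milk (gallon) €5.02: unprepared groceries → 0% + 1% transit = 1% → €0.0502
Tax on unprepared groceries: unrounded sum = €0.1083 → €0.11

€0.11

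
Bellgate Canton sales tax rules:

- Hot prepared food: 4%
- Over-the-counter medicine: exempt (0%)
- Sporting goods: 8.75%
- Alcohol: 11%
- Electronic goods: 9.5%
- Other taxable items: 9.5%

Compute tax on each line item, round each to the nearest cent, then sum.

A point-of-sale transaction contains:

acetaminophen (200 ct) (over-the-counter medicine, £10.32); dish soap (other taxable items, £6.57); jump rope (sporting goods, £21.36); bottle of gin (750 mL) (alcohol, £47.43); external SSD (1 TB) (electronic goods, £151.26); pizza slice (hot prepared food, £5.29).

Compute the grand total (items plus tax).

Acetaminophen (200 ct) £10.32: over-the-counter medicine → 0% → £0.00
Dish soap £6.57: other taxable items → 9.5% → £0.62
Jump rope £21.36: sporting goods → 8.75% → £1.87
Bottle of gin (750 mL) £47.43: alcohol → 11% → £5.22
External SSD (1 TB) £151.26: electronic goods → 9.5% → £14.37
Pizza slice £5.29: hot prepared food → 4% → £0.21
Subtotal = £242.23; tax = £22.29; total due = £264.52

£264.52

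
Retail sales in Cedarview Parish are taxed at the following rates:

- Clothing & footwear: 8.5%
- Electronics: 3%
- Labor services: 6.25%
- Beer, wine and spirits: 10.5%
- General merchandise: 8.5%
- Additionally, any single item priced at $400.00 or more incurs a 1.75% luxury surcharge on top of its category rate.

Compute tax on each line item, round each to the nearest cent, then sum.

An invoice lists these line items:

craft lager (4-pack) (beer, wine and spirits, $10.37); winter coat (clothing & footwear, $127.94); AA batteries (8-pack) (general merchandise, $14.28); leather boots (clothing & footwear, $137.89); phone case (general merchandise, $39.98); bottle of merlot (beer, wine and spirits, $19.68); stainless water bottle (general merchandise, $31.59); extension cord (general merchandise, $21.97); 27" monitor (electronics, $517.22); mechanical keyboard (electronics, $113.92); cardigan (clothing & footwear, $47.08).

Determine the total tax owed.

$66.91

Craft lager (4-pack) $10.37: beer, wine and spirits → 10.5% → $1.09
Winter coat $127.94: clothing & footwear → 8.5% → $10.87
AA batteries (8-pack) $14.28: general merchandise → 8.5% → $1.21
Leather boots $137.89: clothing & footwear → 8.5% → $11.72
Phone case $39.98: general merchandise → 8.5% → $3.40
Bottle of merlot $19.68: beer, wine and spirits → 10.5% → $2.07
Stainless water bottle $31.59: general merchandise → 8.5% → $2.69
Extension cord $21.97: general merchandise → 8.5% → $1.87
27" monitor $517.22: electronics → 3% + 1.75% surcharge = 4.75% → $24.57
Mechanical keyboard $113.92: electronics → 3% → $3.42
Cardigan $47.08: clothing & footwear → 8.5% → $4.00
Total tax = $1.09 + $10.87 + $1.21 + $11.72 + $3.40 + $2.07 + $2.69 + $1.87 + $24.57 + $3.42 + $4.00 = $66.91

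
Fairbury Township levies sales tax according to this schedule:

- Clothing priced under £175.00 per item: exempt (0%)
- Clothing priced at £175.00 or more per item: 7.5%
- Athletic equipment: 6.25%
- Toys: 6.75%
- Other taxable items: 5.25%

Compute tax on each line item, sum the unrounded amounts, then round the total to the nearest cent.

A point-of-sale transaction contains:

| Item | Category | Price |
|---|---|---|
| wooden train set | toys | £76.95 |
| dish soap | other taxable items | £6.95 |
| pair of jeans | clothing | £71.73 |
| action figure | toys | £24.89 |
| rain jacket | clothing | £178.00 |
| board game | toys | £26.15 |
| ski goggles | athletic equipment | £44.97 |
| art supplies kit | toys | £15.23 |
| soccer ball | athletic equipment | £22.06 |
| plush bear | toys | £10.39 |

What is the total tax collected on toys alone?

£10.37

Wooden train set £76.95: toys → 6.75% → £5.194125
Action figure £24.89: toys → 6.75% → £1.680075
Board game £26.15: toys → 6.75% → £1.765125
Art supplies kit £15.23: toys → 6.75% → £1.028025
Plush bear £10.39: toys → 6.75% → £0.701325
Tax on toys: unrounded sum = £10.368675 → £10.37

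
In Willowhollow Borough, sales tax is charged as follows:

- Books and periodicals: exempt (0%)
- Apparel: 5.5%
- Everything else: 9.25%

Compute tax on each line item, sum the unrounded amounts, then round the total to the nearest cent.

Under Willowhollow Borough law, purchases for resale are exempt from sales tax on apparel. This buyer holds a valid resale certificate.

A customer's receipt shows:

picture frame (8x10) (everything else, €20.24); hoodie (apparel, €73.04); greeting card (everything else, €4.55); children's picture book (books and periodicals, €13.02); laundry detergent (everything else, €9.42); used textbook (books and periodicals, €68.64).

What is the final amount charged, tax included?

Picture frame (8x10) €20.24: everything else → 9.25% → €1.8722
Hoodie €73.04: apparel, buyer-exempt → 0% → €0.00
Greeting card €4.55: everything else → 9.25% → €0.420875
Children's picture book €13.02: books and periodicals → 0% → €0.00
Laundry detergent €9.42: everything else → 9.25% → €0.87135
Used textbook €68.64: books and periodicals → 0% → €0.00
Subtotal = €188.91; unrounded tax = €3.164425 → €3.16; total due = €192.07

€192.07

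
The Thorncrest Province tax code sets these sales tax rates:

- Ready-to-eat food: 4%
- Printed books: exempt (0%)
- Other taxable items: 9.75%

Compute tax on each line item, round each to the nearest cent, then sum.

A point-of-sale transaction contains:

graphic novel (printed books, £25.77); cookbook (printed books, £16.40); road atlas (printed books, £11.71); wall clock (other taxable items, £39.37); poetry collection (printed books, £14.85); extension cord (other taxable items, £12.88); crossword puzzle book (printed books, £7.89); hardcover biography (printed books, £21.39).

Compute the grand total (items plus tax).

£155.36

Graphic novel £25.77: printed books → 0% → £0.00
Cookbook £16.40: printed books → 0% → £0.00
Road atlas £11.71: printed books → 0% → £0.00
Wall clock £39.37: other taxable items → 9.75% → £3.84
Poetry collection £14.85: printed books → 0% → £0.00
Extension cord £12.88: other taxable items → 9.75% → £1.26
Crossword puzzle book £7.89: printed books → 0% → £0.00
Hardcover biography £21.39: printed books → 0% → £0.00
Subtotal = £150.26; tax = £5.10; total due = £155.36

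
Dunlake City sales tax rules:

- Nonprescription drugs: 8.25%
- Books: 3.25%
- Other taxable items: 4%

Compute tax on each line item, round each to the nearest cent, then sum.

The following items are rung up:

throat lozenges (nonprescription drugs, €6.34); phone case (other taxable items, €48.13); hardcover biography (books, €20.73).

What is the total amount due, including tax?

€78.32

Throat lozenges €6.34: nonprescription drugs → 8.25% → €0.52
Phone case €48.13: other taxable items → 4% → €1.93
Hardcover biography €20.73: books → 3.25% → €0.67
Subtotal = €75.20; tax = €3.12; total due = €78.32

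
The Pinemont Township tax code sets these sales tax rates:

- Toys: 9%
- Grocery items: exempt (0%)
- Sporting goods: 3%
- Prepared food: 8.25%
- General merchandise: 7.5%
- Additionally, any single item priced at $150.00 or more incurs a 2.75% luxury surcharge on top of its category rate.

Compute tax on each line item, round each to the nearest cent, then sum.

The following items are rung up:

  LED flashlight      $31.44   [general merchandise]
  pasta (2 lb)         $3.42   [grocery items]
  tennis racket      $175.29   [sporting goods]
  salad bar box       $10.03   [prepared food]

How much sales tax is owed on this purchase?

LED flashlight $31.44: general merchandise → 7.5% → $2.36
Pasta (2 lb) $3.42: grocery items → 0% → $0.00
Tennis racket $175.29: sporting goods → 3% + 2.75% surcharge = 5.75% → $10.08
Salad bar box $10.03: prepared food → 8.25% → $0.83
Total tax = $2.36 + $10.08 + $0.83 = $13.27

$13.27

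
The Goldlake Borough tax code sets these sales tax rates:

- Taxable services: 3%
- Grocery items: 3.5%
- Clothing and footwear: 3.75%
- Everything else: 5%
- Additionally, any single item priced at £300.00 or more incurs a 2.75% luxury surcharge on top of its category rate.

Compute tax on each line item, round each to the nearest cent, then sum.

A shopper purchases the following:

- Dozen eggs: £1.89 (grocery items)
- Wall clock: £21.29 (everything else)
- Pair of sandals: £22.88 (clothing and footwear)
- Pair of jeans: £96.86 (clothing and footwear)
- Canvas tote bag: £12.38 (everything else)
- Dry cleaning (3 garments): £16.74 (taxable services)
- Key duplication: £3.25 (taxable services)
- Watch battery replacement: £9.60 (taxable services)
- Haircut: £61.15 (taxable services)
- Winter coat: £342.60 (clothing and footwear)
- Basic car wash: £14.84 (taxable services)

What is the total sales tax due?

£31.68

Dozen eggs £1.89: grocery items → 3.5% → £0.07
Wall clock £21.29: everything else → 5% → £1.06
Pair of sandals £22.88: clothing and footwear → 3.75% → £0.86
Pair of jeans £96.86: clothing and footwear → 3.75% → £3.63
Canvas tote bag £12.38: everything else → 5% → £0.62
Dry cleaning (3 garments) £16.74: taxable services → 3% → £0.50
Key duplication £3.25: taxable services → 3% → £0.10
Watch battery replacement £9.60: taxable services → 3% → £0.29
Haircut £61.15: taxable services → 3% → £1.83
Winter coat £342.60: clothing and footwear → 3.75% + 2.75% surcharge = 6.5% → £22.27
Basic car wash £14.84: taxable services → 3% → £0.45
Total tax = £0.07 + £1.06 + £0.86 + £3.63 + £0.62 + £0.50 + £0.10 + £0.29 + £1.83 + £22.27 + £0.45 = £31.68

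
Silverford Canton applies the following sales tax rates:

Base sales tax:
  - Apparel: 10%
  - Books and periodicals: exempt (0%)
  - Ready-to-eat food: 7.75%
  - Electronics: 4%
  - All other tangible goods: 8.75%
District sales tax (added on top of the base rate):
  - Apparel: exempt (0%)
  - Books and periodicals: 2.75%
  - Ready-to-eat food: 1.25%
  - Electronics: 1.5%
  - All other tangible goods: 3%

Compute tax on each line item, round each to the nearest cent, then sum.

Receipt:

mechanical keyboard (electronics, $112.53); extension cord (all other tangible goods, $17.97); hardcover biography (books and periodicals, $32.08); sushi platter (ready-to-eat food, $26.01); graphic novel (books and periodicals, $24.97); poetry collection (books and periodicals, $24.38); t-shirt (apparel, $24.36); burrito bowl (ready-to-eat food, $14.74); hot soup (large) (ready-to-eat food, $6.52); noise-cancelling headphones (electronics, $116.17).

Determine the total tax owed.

Mechanical keyboard $112.53: electronics → 4% + 1.5% district = 5.5% → $6.19
Extension cord $17.97: all other tangible goods → 8.75% + 3% district = 11.75% → $2.11
Hardcover biography $32.08: books and periodicals → 0% + 2.75% district = 2.75% → $0.88
Sushi platter $26.01: ready-to-eat food → 7.75% + 1.25% district = 9% → $2.34
Graphic novel $24.97: books and periodicals → 0% + 2.75% district = 2.75% → $0.69
Poetry collection $24.38: books and periodicals → 0% + 2.75% district = 2.75% → $0.67
T-shirt $24.36: apparel → 10% + 0% district = 10% → $2.44
Burrito bowl $14.74: ready-to-eat food → 7.75% + 1.25% district = 9% → $1.33
Hot soup (large) $6.52: ready-to-eat food → 7.75% + 1.25% district = 9% → $0.59
Noise-cancelling headphones $116.17: electronics → 4% + 1.5% district = 5.5% → $6.39
Total tax = $6.19 + $2.11 + $0.88 + $2.34 + $0.69 + $0.67 + $2.44 + $1.33 + $0.59 + $6.39 = $23.63

$23.63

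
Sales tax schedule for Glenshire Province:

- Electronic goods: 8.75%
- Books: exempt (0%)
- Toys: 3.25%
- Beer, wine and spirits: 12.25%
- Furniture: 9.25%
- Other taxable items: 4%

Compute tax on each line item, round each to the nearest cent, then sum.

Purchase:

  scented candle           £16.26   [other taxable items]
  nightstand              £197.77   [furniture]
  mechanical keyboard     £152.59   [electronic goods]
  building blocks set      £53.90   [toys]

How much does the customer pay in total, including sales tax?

£454.56

Scented candle £16.26: other taxable items → 4% → £0.65
Nightstand £197.77: furniture → 9.25% → £18.29
Mechanical keyboard £152.59: electronic goods → 8.75% → £13.35
Building blocks set £53.90: toys → 3.25% → £1.75
Subtotal = £420.52; tax = £34.04; total due = £454.56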